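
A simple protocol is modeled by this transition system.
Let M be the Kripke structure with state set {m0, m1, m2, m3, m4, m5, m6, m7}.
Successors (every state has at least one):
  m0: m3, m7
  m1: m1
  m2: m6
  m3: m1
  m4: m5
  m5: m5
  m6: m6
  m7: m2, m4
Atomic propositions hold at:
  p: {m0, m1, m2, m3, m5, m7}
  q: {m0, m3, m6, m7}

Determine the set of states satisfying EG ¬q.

Sat(¬q) = {m1, m2, m4, m5}
EG ¬q: greatest fixpoint, start Z0 = {m1, m2, m4, m5}, keep only states in Sat with some successor in Z. Z1 = {m1, m4, m5}; fixed.
Sat(EG ¬q) = {m1, m4, m5}

{m1, m4, m5}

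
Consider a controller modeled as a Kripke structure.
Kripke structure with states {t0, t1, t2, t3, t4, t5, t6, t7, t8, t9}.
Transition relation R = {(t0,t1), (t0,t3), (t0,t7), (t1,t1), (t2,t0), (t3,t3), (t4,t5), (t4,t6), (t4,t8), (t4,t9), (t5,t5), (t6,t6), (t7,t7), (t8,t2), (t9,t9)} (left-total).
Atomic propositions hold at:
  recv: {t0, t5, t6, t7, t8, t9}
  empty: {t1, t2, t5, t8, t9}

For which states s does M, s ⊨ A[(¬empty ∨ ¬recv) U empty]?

{t1, t2, t5, t8, t9}

Sat(¬empty) = {t0, t3, t4, t6, t7}
Sat(¬recv) = {t1, t2, t3, t4}
Sat(¬empty ∨ ¬recv) = {t0, t1, t2, t3, t4, t6, t7}
A[(¬empty ∨ ¬recv) U empty]: least fixpoint, start Z0 = Sat(empty) = {t1, t2, t5, t8, t9}, add states in Sat(¬empty ∨ ¬recv) with every successor in Z. Already a fixed point.
Sat(A[(¬empty ∨ ¬recv) U empty]) = {t1, t2, t5, t8, t9}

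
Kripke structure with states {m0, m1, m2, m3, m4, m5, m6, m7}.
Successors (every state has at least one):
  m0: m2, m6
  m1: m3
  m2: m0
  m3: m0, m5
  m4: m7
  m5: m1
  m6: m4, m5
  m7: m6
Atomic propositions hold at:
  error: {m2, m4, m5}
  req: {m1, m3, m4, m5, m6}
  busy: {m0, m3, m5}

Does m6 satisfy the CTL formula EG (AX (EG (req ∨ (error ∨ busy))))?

No

Sat(error ∨ busy) = {m0, m2, m3, m4, m5}
Sat(req ∨ (error ∨ busy)) = {m0, m1, m2, m3, m4, m5, m6}
EG (req ∨ (error ∨ busy)): greatest fixpoint, start Z0 = {m0, m1, m2, m3, m4, m5, m6}, keep only states in Sat with some successor in Z. Z1 = {m0, m1, m2, m3, m5, m6}; fixed.
Sat(EG (req ∨ (error ∨ busy))) = {m0, m1, m2, m3, m5, m6}
Sat(AX (EG (req ∨ (error ∨ busy)))) = {s : every successor in {m0, m1, m2, m3, m5, m6}} = {m0, m1, m2, m3, m5, m7}
EG (AX (EG (req ∨ (error ∨ busy)))): greatest fixpoint, start Z0 = {m0, m1, m2, m3, m5, m7}, keep only states in Sat with some successor in Z. Z1 = {m0, m1, m2, m3, m5}; fixed.
Sat(EG (AX (EG (req ∨ (error ∨ busy))))) = {m0, m1, m2, m3, m5}
m6 ∉ Sat(EG (AX (EG (req ∨ (error ∨ busy))))) = {m0, m1, m2, m3, m5}, so the formula does not hold at m6.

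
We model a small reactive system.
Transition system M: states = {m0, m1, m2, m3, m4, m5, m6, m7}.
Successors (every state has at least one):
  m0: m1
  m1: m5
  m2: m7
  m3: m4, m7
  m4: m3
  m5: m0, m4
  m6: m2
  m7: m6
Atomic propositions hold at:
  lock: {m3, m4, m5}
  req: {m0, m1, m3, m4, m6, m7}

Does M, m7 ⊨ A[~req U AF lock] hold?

Sat(~req) = {m2, m5}
AF lock: least fixpoint, start Z0 = {m3, m4, m5}, add states with every successor in Z. Z1 = {m1, m3, m4, m5}; Z2 = {m0, m1, m3, m4, m5}; fixed.
Sat(AF lock) = {m0, m1, m3, m4, m5}
A[~req U AF lock]: least fixpoint, start Z0 = Sat(AF lock) = {m0, m1, m3, m4, m5}, add states in Sat(~req) with every successor in Z. Already a fixed point.
Sat(A[~req U AF lock]) = {m0, m1, m3, m4, m5}
m7 ∉ Sat(A[~req U AF lock]) = {m0, m1, m3, m4, m5}, so the formula does not hold at m7.

No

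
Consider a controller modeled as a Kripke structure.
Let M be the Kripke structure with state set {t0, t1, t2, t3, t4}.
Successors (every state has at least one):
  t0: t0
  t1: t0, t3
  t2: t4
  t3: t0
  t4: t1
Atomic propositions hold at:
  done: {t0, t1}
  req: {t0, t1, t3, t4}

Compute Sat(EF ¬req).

{t2}

Sat(¬req) = {t2}
EF ¬req: least fixpoint, start Z0 = {t2}, add states with some successor in Z. Already a fixed point.
Sat(EF ¬req) = {t2}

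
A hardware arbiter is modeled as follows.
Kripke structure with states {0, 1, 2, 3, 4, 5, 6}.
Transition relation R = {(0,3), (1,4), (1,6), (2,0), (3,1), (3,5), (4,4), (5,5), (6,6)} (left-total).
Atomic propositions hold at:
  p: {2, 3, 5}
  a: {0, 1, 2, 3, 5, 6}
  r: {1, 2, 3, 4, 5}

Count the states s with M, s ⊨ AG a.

2

AG a: greatest fixpoint, start Z0 = {0, 1, 2, 3, 5, 6}, keep only states in Sat with every successor in Z. Z1 = {0, 2, 3, 5, 6}; Z2 = {0, 2, 5, 6}; Z3 = {2, 5, 6}; Z4 = {5, 6}; fixed.
Sat(AG a) = {5, 6}
|Sat(AG a)| = |{5, 6}| = 2.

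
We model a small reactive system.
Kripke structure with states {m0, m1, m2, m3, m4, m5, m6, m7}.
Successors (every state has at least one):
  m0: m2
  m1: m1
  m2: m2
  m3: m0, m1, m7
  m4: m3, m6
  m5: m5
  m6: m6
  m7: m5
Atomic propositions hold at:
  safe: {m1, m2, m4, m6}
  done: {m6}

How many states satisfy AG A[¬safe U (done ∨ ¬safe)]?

3

Sat(¬safe) = {m0, m3, m5, m7}
Sat(done ∨ ¬safe) = {m0, m3, m5, m6, m7}
A[¬safe U (done ∨ ¬safe)]: least fixpoint, start Z0 = Sat((done ∨ ¬safe)) = {m0, m3, m5, m6, m7}, add states in Sat(¬safe) with every successor in Z. Already a fixed point.
Sat(A[¬safe U (done ∨ ¬safe)]) = {m0, m3, m5, m6, m7}
AG A[¬safe U (done ∨ ¬safe)]: greatest fixpoint, start Z0 = {m0, m3, m5, m6, m7}, keep only states in Sat with every successor in Z. Z1 = {m5, m6, m7}; fixed.
Sat(AG A[¬safe U (done ∨ ¬safe)]) = {m5, m6, m7}
|Sat(AG A[¬safe U (done ∨ ¬safe)])| = |{m5, m6, m7}| = 3.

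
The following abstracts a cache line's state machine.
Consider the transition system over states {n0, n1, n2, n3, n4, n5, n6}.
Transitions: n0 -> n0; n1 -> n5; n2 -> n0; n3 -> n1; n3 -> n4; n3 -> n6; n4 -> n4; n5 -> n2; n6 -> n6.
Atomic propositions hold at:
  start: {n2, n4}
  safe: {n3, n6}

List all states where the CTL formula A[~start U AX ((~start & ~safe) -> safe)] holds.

Sat(~start) = {n0, n1, n3, n5, n6}
Sat(~safe) = {n0, n1, n2, n4, n5}
Sat(~start & ~safe) = {n0, n1, n5}
Sat((~start & ~safe) -> safe) = {n2, n3, n4, n6}
Sat(AX ((~start & ~safe) -> safe)) = {s : every successor in {n2, n3, n4, n6}} = {n4, n5, n6}
A[~start U AX ((~start & ~safe) -> safe)]: least fixpoint, start Z0 = Sat(AX ((~start & ~safe) -> safe)) = {n4, n5, n6}, add states in Sat(~start) with every successor in Z. Z1 = {n1, n4, n5, n6}; Z2 = {n1, n3, n4, n5, n6}; fixed.
Sat(A[~start U AX ((~start & ~safe) -> safe)]) = {n1, n3, n4, n5, n6}

{n1, n3, n4, n5, n6}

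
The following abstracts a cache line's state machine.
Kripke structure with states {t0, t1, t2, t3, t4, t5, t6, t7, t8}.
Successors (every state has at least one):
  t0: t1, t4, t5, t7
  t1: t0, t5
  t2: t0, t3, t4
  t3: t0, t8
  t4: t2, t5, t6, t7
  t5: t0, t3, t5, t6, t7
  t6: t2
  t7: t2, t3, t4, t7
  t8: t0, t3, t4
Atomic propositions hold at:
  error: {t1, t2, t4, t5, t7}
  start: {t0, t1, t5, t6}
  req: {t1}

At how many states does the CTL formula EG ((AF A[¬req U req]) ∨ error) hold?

Sat(¬req) = {t0, t2, t3, t4, t5, t6, t7, t8}
A[¬req U req]: least fixpoint, start Z0 = Sat(req) = {t1}, add states in Sat(¬req) with every successor in Z. Already a fixed point.
Sat(A[¬req U req]) = {t1}
AF A[¬req U req]: least fixpoint, start Z0 = {t1}, add states with every successor in Z. Already a fixed point.
Sat(AF A[¬req U req]) = {t1}
Sat((AF A[¬req U req]) ∨ error) = {t1, t2, t4, t5, t7}
EG ((AF A[¬req U req]) ∨ error): greatest fixpoint, start Z0 = {t1, t2, t4, t5, t7}, keep only states in Sat with some successor in Z. Already a fixed point.
Sat(EG ((AF A[¬req U req]) ∨ error)) = {t1, t2, t4, t5, t7}
|Sat(EG ((AF A[¬req U req]) ∨ error))| = |{t1, t2, t4, t5, t7}| = 5.

5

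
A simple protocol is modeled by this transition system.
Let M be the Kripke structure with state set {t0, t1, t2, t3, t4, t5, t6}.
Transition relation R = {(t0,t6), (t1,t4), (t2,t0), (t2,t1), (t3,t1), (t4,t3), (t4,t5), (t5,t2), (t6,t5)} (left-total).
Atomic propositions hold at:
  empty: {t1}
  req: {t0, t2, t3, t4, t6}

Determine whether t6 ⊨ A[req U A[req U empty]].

A[req U empty]: least fixpoint, start Z0 = Sat(empty) = {t1}, add states in Sat(req) with every successor in Z. Z1 = {t1, t3}; fixed.
Sat(A[req U empty]) = {t1, t3}
A[req U A[req U empty]]: least fixpoint, start Z0 = Sat(A[req U empty]) = {t1, t3}, add states in Sat(req) with every successor in Z. Already a fixed point.
Sat(A[req U A[req U empty]]) = {t1, t3}
t6 ∉ Sat(A[req U A[req U empty]]) = {t1, t3}, so the formula does not hold at t6.

No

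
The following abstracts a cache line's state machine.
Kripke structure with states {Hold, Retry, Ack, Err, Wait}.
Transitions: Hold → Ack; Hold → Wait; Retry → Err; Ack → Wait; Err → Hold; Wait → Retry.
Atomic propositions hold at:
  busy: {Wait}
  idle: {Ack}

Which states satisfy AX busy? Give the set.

{Ack}

Sat(AX busy) = {s : every successor in {Wait}} = {Ack}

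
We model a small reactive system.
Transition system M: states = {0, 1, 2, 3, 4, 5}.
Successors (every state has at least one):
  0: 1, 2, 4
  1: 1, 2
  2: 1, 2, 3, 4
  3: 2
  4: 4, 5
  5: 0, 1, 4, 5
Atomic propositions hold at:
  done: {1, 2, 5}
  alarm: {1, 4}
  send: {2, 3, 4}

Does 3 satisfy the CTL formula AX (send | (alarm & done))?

Sat(alarm & done) = {1}
Sat(send | (alarm & done)) = {1, 2, 3, 4}
Sat(AX (send | (alarm & done))) = {s : every successor in {1, 2, 3, 4}} = {0, 1, 2, 3}
3 ∈ Sat(AX (send | (alarm & done))) = {0, 1, 2, 3}, so the formula holds at 3.

Yes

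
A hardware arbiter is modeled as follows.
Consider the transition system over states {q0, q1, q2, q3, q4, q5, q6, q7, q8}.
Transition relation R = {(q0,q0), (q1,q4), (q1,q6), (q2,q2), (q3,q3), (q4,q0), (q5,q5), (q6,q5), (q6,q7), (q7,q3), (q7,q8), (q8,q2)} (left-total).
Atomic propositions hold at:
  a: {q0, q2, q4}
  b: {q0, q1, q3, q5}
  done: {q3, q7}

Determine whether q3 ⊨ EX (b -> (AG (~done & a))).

Sat(~done) = {q0, q1, q2, q4, q5, q6, q8}
Sat(~done & a) = {q0, q2, q4}
AG (~done & a): greatest fixpoint, start Z0 = {q0, q2, q4}, keep only states in Sat with every successor in Z. Already a fixed point.
Sat(AG (~done & a)) = {q0, q2, q4}
Sat(b -> (AG (~done & a))) = {q0, q2, q4, q6, q7, q8}
Sat(EX (b -> (AG (~done & a)))) = {s : some successor in {q0, q2, q4, q6, q7, q8}} = {q0, q1, q2, q4, q6, q7, q8}
q3 ∉ Sat(EX (b -> (AG (~done & a)))) = {q0, q1, q2, q4, q6, q7, q8}, so the formula does not hold at q3.

No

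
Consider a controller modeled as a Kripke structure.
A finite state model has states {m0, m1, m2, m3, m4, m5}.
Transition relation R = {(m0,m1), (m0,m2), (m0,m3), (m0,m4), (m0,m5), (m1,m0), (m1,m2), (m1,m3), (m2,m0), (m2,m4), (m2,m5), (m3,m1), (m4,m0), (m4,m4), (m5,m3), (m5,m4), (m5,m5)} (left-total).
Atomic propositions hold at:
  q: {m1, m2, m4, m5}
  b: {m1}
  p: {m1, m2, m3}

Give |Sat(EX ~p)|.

Sat(~p) = {m0, m4, m5}
Sat(EX ~p) = {s : some successor in {m0, m4, m5}} = {m0, m1, m2, m4, m5}
|Sat(EX ~p)| = |{m0, m1, m2, m4, m5}| = 5.

5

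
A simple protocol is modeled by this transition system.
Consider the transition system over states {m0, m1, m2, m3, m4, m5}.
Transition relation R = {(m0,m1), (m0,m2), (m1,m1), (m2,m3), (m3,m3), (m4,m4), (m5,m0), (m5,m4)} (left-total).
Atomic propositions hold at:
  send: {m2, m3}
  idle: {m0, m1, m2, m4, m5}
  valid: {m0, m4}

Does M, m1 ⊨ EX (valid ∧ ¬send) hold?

No

Sat(¬send) = {m0, m1, m4, m5}
Sat(valid ∧ ¬send) = {m0, m4}
Sat(EX (valid ∧ ¬send)) = {s : some successor in {m0, m4}} = {m4, m5}
m1 ∉ Sat(EX (valid ∧ ¬send)) = {m4, m5}, so the formula does not hold at m1.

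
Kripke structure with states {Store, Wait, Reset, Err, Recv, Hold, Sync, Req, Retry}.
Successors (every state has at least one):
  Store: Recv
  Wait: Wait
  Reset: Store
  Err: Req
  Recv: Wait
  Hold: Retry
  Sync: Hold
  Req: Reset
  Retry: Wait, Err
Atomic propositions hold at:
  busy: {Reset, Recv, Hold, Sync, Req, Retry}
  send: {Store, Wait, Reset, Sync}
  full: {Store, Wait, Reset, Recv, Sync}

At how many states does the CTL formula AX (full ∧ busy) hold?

2

Sat(full ∧ busy) = {Reset, Recv, Sync}
Sat(AX (full ∧ busy)) = {s : every successor in {Reset, Recv, Sync}} = {Store, Req}
|Sat(AX (full ∧ busy))| = |{Store, Req}| = 2.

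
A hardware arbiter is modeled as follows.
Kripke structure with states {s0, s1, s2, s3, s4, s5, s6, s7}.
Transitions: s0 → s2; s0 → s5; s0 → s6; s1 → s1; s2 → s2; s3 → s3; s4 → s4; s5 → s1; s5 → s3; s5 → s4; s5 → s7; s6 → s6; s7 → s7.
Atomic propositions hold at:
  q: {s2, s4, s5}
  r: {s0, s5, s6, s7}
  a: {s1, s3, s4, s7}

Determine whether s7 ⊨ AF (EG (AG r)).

AG r: greatest fixpoint, start Z0 = {s0, s5, s6, s7}, keep only states in Sat with every successor in Z. Z1 = {s6, s7}; fixed.
Sat(AG r) = {s6, s7}
EG (AG r): greatest fixpoint, start Z0 = {s6, s7}, keep only states in Sat with some successor in Z. Already a fixed point.
Sat(EG (AG r)) = {s6, s7}
AF (EG (AG r)): least fixpoint, start Z0 = {s6, s7}, add states with every successor in Z. Already a fixed point.
Sat(AF (EG (AG r))) = {s6, s7}
s7 ∈ Sat(AF (EG (AG r))) = {s6, s7}, so the formula holds at s7.

Yes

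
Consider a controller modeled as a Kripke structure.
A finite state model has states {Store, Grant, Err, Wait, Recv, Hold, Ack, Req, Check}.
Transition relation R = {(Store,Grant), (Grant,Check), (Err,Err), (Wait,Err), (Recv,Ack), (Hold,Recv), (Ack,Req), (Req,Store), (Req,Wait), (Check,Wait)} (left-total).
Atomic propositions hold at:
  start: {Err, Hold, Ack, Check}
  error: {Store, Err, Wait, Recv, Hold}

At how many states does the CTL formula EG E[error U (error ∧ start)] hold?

2

Sat(error ∧ start) = {Err, Hold}
E[error U (error ∧ start)]: least fixpoint, start Z0 = Sat((error ∧ start)) = {Err, Hold}, add states in Sat(error) with some successor in Z. Z1 = {Err, Wait, Hold}; fixed.
Sat(E[error U (error ∧ start)]) = {Err, Wait, Hold}
EG E[error U (error ∧ start)]: greatest fixpoint, start Z0 = {Err, Wait, Hold}, keep only states in Sat with some successor in Z. Z1 = {Err, Wait}; fixed.
Sat(EG E[error U (error ∧ start)]) = {Err, Wait}
|Sat(EG E[error U (error ∧ start)])| = |{Err, Wait}| = 2.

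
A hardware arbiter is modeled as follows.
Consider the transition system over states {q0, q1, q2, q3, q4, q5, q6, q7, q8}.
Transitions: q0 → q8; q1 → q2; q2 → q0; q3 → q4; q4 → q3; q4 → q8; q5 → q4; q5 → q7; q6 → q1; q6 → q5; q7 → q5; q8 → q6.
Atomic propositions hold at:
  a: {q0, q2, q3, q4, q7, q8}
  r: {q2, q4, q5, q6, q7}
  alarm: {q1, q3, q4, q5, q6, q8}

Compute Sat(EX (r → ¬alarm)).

{q0, q1, q2, q4, q5, q6}

Sat(¬alarm) = {q0, q2, q7}
Sat(r → ¬alarm) = {q0, q1, q2, q3, q7, q8}
Sat(EX (r → ¬alarm)) = {s : some successor in {q0, q1, q2, q3, q7, q8}} = {q0, q1, q2, q4, q5, q6}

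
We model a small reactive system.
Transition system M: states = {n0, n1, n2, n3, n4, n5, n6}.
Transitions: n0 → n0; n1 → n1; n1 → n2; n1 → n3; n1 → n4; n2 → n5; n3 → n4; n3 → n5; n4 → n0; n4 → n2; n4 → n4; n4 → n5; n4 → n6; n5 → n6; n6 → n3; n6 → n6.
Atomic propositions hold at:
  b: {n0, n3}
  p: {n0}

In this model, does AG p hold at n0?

Yes

AG p: greatest fixpoint, start Z0 = {n0}, keep only states in Sat with every successor in Z. Already a fixed point.
Sat(AG p) = {n0}
n0 ∈ Sat(AG p) = {n0}, so the formula holds at n0.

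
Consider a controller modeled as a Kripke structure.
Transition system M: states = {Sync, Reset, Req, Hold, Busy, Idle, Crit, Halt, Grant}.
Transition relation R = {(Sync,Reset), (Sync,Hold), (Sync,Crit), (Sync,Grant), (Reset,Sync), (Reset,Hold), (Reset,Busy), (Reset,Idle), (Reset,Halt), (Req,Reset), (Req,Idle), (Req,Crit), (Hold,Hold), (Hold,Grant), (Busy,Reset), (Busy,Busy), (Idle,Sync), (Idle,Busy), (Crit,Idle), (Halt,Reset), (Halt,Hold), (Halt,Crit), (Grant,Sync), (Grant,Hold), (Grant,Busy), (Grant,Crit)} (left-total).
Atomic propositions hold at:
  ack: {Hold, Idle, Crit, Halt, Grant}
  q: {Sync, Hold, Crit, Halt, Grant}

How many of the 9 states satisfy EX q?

7

Sat(EX q) = {s : some successor in {Sync, Hold, Crit, Halt, Grant}} = {Sync, Reset, Req, Hold, Idle, Halt, Grant}
|Sat(EX q)| = |{Sync, Reset, Req, Hold, Idle, Halt, Grant}| = 7.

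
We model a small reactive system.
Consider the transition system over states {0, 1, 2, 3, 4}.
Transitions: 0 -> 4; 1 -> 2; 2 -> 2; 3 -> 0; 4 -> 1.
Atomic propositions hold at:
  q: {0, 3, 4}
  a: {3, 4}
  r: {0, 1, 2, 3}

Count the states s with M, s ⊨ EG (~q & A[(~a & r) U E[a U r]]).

2

Sat(~q) = {1, 2}
Sat(~a) = {0, 1, 2}
Sat(~a & r) = {0, 1, 2}
E[a U r]: least fixpoint, start Z0 = Sat(r) = {0, 1, 2, 3}, add states in Sat(a) with some successor in Z. Z1 = {0, 1, 2, 3, 4}; fixed.
Sat(E[a U r]) = {0, 1, 2, 3, 4}
A[(~a & r) U E[a U r]]: least fixpoint, start Z0 = Sat(E[a U r]) = {0, 1, 2, 3, 4}, add states in Sat(~a & r) with every successor in Z. Already a fixed point.
Sat(A[(~a & r) U E[a U r]]) = {0, 1, 2, 3, 4}
Sat(~q & A[(~a & r) U E[a U r]]) = {1, 2}
EG (~q & A[(~a & r) U E[a U r]]): greatest fixpoint, start Z0 = {1, 2}, keep only states in Sat with some successor in Z. Already a fixed point.
Sat(EG (~q & A[(~a & r) U E[a U r]])) = {1, 2}
|Sat(EG (~q & A[(~a & r) U E[a U r]]))| = |{1, 2}| = 2.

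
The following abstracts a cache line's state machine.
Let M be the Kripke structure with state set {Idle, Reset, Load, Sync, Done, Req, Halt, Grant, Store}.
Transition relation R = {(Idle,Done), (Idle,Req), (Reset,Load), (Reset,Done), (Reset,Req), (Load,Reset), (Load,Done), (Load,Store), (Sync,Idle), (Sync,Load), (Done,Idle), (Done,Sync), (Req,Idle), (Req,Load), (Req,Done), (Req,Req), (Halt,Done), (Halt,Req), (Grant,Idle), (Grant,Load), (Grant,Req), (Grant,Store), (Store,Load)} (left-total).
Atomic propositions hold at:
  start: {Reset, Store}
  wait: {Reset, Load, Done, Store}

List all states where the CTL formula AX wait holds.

{Load, Store}

Sat(AX wait) = {s : every successor in {Reset, Load, Done, Store}} = {Load, Store}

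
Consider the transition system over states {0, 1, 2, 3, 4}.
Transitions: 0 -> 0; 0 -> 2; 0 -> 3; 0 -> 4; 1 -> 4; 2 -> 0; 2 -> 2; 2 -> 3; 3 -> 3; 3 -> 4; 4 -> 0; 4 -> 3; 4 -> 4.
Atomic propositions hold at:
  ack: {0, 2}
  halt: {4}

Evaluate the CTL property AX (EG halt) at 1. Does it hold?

EG halt: greatest fixpoint, start Z0 = {4}, keep only states in Sat with some successor in Z. Already a fixed point.
Sat(EG halt) = {4}
Sat(AX (EG halt)) = {s : every successor in {4}} = {1}
1 ∈ Sat(AX (EG halt)) = {1}, so the formula holds at 1.

Yes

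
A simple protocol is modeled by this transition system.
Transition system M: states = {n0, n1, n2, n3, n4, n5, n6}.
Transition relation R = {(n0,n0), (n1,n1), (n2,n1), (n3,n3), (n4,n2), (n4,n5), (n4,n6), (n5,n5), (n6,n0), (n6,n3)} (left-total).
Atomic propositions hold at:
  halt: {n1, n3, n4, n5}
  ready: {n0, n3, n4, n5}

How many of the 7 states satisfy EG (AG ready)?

3

AG ready: greatest fixpoint, start Z0 = {n0, n3, n4, n5}, keep only states in Sat with every successor in Z. Z1 = {n0, n3, n5}; fixed.
Sat(AG ready) = {n0, n3, n5}
EG (AG ready): greatest fixpoint, start Z0 = {n0, n3, n5}, keep only states in Sat with some successor in Z. Already a fixed point.
Sat(EG (AG ready)) = {n0, n3, n5}
|Sat(EG (AG ready))| = |{n0, n3, n5}| = 3.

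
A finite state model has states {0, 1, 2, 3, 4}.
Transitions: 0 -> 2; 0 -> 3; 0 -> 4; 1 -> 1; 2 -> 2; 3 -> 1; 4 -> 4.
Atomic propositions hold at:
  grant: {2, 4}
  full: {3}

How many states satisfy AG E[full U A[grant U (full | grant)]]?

2

Sat(full | grant) = {2, 3, 4}
A[grant U (full | grant)]: least fixpoint, start Z0 = Sat((full | grant)) = {2, 3, 4}, add states in Sat(grant) with every successor in Z. Already a fixed point.
Sat(A[grant U (full | grant)]) = {2, 3, 4}
E[full U A[grant U (full | grant)]]: least fixpoint, start Z0 = Sat(A[grant U (full | grant)]) = {2, 3, 4}, add states in Sat(full) with some successor in Z. Already a fixed point.
Sat(E[full U A[grant U (full | grant)]]) = {2, 3, 4}
AG E[full U A[grant U (full | grant)]]: greatest fixpoint, start Z0 = {2, 3, 4}, keep only states in Sat with every successor in Z. Z1 = {2, 4}; fixed.
Sat(AG E[full U A[grant U (full | grant)]]) = {2, 4}
|Sat(AG E[full U A[grant U (full | grant)]])| = |{2, 4}| = 2.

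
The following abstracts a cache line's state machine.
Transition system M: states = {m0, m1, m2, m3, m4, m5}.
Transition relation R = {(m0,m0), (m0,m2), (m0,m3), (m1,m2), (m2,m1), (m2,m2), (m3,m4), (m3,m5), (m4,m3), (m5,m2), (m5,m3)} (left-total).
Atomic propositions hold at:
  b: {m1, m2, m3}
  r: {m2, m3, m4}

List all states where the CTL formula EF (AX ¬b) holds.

Sat(¬b) = {m0, m4, m5}
Sat(AX ¬b) = {s : every successor in {m0, m4, m5}} = {m3}
EF (AX ¬b): least fixpoint, start Z0 = {m3}, add states with some successor in Z. Z1 = {m0, m3, m4, m5}; fixed.
Sat(EF (AX ¬b)) = {m0, m3, m4, m5}

{m0, m3, m4, m5}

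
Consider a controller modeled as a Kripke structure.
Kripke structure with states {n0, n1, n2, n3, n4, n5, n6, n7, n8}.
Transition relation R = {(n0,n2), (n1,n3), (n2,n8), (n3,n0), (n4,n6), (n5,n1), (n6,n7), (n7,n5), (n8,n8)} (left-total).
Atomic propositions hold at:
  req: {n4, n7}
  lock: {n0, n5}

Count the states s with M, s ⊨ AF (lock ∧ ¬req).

7

Sat(¬req) = {n0, n1, n2, n3, n5, n6, n8}
Sat(lock ∧ ¬req) = {n0, n5}
AF (lock ∧ ¬req): least fixpoint, start Z0 = {n0, n5}, add states with every successor in Z. Z1 = {n0, n3, n5, n7}; Z2 = {n0, n1, n3, n5, n6, n7}; Z3 = {n0, n1, n3, n4, n5, n6, n7}; fixed.
Sat(AF (lock ∧ ¬req)) = {n0, n1, n3, n4, n5, n6, n7}
|Sat(AF (lock ∧ ¬req))| = |{n0, n1, n3, n4, n5, n6, n7}| = 7.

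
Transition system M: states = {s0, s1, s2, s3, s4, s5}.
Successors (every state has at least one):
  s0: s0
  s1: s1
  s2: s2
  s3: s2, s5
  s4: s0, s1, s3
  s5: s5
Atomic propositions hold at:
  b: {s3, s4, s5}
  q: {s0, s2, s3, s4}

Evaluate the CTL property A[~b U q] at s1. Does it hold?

No

Sat(~b) = {s0, s1, s2}
A[~b U q]: least fixpoint, start Z0 = Sat(q) = {s0, s2, s3, s4}, add states in Sat(~b) with every successor in Z. Already a fixed point.
Sat(A[~b U q]) = {s0, s2, s3, s4}
s1 ∉ Sat(A[~b U q]) = {s0, s2, s3, s4}, so the formula does not hold at s1.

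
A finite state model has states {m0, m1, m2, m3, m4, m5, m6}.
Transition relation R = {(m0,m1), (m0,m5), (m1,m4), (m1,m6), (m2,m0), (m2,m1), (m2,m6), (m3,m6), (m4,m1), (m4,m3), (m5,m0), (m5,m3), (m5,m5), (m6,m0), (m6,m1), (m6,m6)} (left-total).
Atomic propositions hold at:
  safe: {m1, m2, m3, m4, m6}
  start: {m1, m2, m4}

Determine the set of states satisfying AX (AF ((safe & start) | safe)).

{m1, m3, m4}

Sat(safe & start) = {m1, m2, m4}
Sat((safe & start) | safe) = {m1, m2, m3, m4, m6}
AF ((safe & start) | safe): least fixpoint, start Z0 = {m1, m2, m3, m4, m6}, add states with every successor in Z. Already a fixed point.
Sat(AF ((safe & start) | safe)) = {m1, m2, m3, m4, m6}
Sat(AX (AF ((safe & start) | safe))) = {s : every successor in {m1, m2, m3, m4, m6}} = {m1, m3, m4}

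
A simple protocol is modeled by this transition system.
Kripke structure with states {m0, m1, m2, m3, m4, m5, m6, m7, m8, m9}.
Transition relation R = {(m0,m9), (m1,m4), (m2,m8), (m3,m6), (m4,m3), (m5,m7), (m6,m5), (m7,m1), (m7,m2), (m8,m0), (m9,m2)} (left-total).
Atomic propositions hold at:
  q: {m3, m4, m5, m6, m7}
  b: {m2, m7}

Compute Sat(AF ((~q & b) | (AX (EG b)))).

{m0, m2, m8, m9}

Sat(~q) = {m0, m1, m2, m8, m9}
Sat(~q & b) = {m2}
EG b: greatest fixpoint, start Z0 = {m2, m7}, keep only states in Sat with some successor in Z. Z1 = {m7}; Z2 = ∅; fixed.
Sat(EG b) = ∅
Sat(AX (EG b)) = {s : every successor in ∅} = ∅
Sat((~q & b) | (AX (EG b))) = {m2}
AF ((~q & b) | (AX (EG b))): least fixpoint, start Z0 = {m2}, add states with every successor in Z. Z1 = {m2, m9}; Z2 = {m0, m2, m9}; Z3 = {m0, m2, m8, m9}; fixed.
Sat(AF ((~q & b) | (AX (EG b)))) = {m0, m2, m8, m9}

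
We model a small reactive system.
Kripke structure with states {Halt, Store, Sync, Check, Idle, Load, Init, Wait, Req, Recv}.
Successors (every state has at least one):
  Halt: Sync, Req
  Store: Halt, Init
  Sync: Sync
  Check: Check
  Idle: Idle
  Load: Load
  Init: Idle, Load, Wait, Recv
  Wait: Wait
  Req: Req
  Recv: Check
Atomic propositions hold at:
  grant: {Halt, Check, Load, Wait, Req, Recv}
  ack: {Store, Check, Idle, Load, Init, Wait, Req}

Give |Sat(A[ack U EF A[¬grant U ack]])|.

9

Sat(¬grant) = {Store, Sync, Idle, Init}
A[¬grant U ack]: least fixpoint, start Z0 = Sat(ack) = {Store, Check, Idle, Load, Init, Wait, Req}, add states in Sat(¬grant) with every successor in Z. Already a fixed point.
Sat(A[¬grant U ack]) = {Store, Check, Idle, Load, Init, Wait, Req}
EF A[¬grant U ack]: least fixpoint, start Z0 = {Store, Check, Idle, Load, Init, Wait, Req}, add states with some successor in Z. Z1 = {Halt, Store, Check, Idle, Load, Init, Wait, Req, Recv}; fixed.
Sat(EF A[¬grant U ack]) = {Halt, Store, Check, Idle, Load, Init, Wait, Req, Recv}
A[ack U EF A[¬grant U ack]]: least fixpoint, start Z0 = Sat(EF A[¬grant U ack]) = {Halt, Store, Check, Idle, Load, Init, Wait, Req, Recv}, add states in Sat(ack) with every successor in Z. Already a fixed point.
Sat(A[ack U EF A[¬grant U ack]]) = {Halt, Store, Check, Idle, Load, Init, Wait, Req, Recv}
|Sat(A[ack U EF A[¬grant U ack]])| = |{Halt, Store, Check, Idle, Load, Init, Wait, Req, Recv}| = 9.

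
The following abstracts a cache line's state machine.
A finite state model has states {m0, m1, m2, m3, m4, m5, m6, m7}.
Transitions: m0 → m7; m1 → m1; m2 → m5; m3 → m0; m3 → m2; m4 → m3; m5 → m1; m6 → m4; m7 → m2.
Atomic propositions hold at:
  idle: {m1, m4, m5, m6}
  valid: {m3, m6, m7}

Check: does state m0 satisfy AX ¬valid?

No

Sat(¬valid) = {m0, m1, m2, m4, m5}
Sat(AX ¬valid) = {s : every successor in {m0, m1, m2, m4, m5}} = {m1, m2, m3, m5, m6, m7}
m0 ∉ Sat(AX ¬valid) = {m1, m2, m3, m5, m6, m7}, so the formula does not hold at m0.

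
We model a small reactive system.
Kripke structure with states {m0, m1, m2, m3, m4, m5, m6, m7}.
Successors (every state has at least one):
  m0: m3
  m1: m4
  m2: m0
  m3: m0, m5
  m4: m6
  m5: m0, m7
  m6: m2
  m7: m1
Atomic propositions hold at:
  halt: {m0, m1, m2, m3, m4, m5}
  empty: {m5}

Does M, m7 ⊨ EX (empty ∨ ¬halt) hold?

No

Sat(¬halt) = {m6, m7}
Sat(empty ∨ ¬halt) = {m5, m6, m7}
Sat(EX (empty ∨ ¬halt)) = {s : some successor in {m5, m6, m7}} = {m3, m4, m5}
m7 ∉ Sat(EX (empty ∨ ¬halt)) = {m3, m4, m5}, so the formula does not hold at m7.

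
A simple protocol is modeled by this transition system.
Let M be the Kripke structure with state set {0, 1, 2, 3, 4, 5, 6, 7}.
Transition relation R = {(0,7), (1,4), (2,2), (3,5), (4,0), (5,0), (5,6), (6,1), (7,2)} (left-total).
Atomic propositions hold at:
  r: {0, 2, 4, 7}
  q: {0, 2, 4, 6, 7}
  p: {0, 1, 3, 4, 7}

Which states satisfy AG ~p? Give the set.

{2}

Sat(~p) = {2, 5, 6}
AG ~p: greatest fixpoint, start Z0 = {2, 5, 6}, keep only states in Sat with every successor in Z. Z1 = {2}; fixed.
Sat(AG ~p) = {2}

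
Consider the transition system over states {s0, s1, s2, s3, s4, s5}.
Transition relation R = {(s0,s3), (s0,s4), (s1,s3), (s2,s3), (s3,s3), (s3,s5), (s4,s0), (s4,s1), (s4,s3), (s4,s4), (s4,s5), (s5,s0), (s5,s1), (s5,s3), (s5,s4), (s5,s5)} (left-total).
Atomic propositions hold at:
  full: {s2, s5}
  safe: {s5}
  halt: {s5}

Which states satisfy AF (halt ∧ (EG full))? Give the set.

{s5}

EG full: greatest fixpoint, start Z0 = {s2, s5}, keep only states in Sat with some successor in Z. Z1 = {s5}; fixed.
Sat(EG full) = {s5}
Sat(halt ∧ (EG full)) = {s5}
AF (halt ∧ (EG full)): least fixpoint, start Z0 = {s5}, add states with every successor in Z. Already a fixed point.
Sat(AF (halt ∧ (EG full))) = {s5}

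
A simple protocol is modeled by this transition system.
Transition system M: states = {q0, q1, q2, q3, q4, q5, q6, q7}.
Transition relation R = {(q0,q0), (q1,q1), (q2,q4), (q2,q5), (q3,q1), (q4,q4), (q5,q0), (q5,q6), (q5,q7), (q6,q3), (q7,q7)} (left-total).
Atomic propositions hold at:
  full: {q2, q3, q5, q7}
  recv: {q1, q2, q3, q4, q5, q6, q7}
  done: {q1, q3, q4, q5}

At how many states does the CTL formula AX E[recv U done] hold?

E[recv U done]: least fixpoint, start Z0 = Sat(done) = {q1, q3, q4, q5}, add states in Sat(recv) with some successor in Z. Z1 = {q1, q2, q3, q4, q5, q6}; fixed.
Sat(E[recv U done]) = {q1, q2, q3, q4, q5, q6}
Sat(AX E[recv U done]) = {s : every successor in {q1, q2, q3, q4, q5, q6}} = {q1, q2, q3, q4, q6}
|Sat(AX E[recv U done])| = |{q1, q2, q3, q4, q6}| = 5.

5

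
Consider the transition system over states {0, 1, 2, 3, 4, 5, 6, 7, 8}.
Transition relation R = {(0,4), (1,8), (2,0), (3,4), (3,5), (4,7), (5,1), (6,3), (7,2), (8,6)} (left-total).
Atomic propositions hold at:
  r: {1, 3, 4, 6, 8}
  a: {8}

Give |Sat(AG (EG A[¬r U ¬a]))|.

4

Sat(¬r) = {0, 2, 5, 7}
Sat(¬a) = {0, 1, 2, 3, 4, 5, 6, 7}
A[¬r U ¬a]: least fixpoint, start Z0 = Sat(¬a) = {0, 1, 2, 3, 4, 5, 6, 7}, add states in Sat(¬r) with every successor in Z. Already a fixed point.
Sat(A[¬r U ¬a]) = {0, 1, 2, 3, 4, 5, 6, 7}
EG A[¬r U ¬a]: greatest fixpoint, start Z0 = {0, 1, 2, 3, 4, 5, 6, 7}, keep only states in Sat with some successor in Z. Z1 = {0, 2, 3, 4, 5, 6, 7}; Z2 = {0, 2, 3, 4, 6, 7}; fixed.
Sat(EG A[¬r U ¬a]) = {0, 2, 3, 4, 6, 7}
AG (EG A[¬r U ¬a]): greatest fixpoint, start Z0 = {0, 2, 3, 4, 6, 7}, keep only states in Sat with every successor in Z. Z1 = {0, 2, 4, 6, 7}; Z2 = {0, 2, 4, 7}; fixed.
Sat(AG (EG A[¬r U ¬a])) = {0, 2, 4, 7}
|Sat(AG (EG A[¬r U ¬a]))| = |{0, 2, 4, 7}| = 4.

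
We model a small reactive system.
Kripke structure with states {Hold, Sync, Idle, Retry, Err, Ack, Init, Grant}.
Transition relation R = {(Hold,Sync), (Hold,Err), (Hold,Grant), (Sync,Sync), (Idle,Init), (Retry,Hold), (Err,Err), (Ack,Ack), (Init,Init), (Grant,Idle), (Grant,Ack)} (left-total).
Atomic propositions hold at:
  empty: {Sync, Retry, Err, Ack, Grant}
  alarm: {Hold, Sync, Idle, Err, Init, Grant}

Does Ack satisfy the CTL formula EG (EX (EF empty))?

Yes

EF empty: least fixpoint, start Z0 = {Sync, Retry, Err, Ack, Grant}, add states with some successor in Z. Z1 = {Hold, Sync, Retry, Err, Ack, Grant}; fixed.
Sat(EF empty) = {Hold, Sync, Retry, Err, Ack, Grant}
Sat(EX (EF empty)) = {s : some successor in {Hold, Sync, Retry, Err, Ack, Grant}} = {Hold, Sync, Retry, Err, Ack, Grant}
EG (EX (EF empty)): greatest fixpoint, start Z0 = {Hold, Sync, Retry, Err, Ack, Grant}, keep only states in Sat with some successor in Z. Already a fixed point.
Sat(EG (EX (EF empty))) = {Hold, Sync, Retry, Err, Ack, Grant}
Ack ∈ Sat(EG (EX (EF empty))) = {Hold, Sync, Retry, Err, Ack, Grant}, so the formula holds at Ack.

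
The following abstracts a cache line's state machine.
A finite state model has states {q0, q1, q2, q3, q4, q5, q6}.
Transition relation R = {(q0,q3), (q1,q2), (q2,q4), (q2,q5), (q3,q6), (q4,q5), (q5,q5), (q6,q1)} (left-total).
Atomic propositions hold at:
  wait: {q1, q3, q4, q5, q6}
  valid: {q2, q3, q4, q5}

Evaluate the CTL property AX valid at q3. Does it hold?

Sat(AX valid) = {s : every successor in {q2, q3, q4, q5}} = {q0, q1, q2, q4, q5}
q3 ∉ Sat(AX valid) = {q0, q1, q2, q4, q5}, so the formula does not hold at q3.

No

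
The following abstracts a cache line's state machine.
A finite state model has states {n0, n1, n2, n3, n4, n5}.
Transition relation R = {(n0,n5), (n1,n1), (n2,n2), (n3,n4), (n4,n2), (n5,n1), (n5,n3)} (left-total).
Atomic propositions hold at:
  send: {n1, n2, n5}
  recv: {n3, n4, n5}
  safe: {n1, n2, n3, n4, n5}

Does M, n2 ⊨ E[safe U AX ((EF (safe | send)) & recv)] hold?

Sat(safe | send) = {n1, n2, n3, n4, n5}
EF (safe | send): least fixpoint, start Z0 = {n1, n2, n3, n4, n5}, add states with some successor in Z. Z1 = {n0, n1, n2, n3, n4, n5}; fixed.
Sat(EF (safe | send)) = {n0, n1, n2, n3, n4, n5}
Sat((EF (safe | send)) & recv) = {n3, n4, n5}
Sat(AX ((EF (safe | send)) & recv)) = {s : every successor in {n3, n4, n5}} = {n0, n3}
E[safe U AX ((EF (safe | send)) & recv)]: least fixpoint, start Z0 = Sat(AX ((EF (safe | send)) & recv)) = {n0, n3}, add states in Sat(safe) with some successor in Z. Z1 = {n0, n3, n5}; fixed.
Sat(E[safe U AX ((EF (safe | send)) & recv)]) = {n0, n3, n5}
n2 ∉ Sat(E[safe U AX ((EF (safe | send)) & recv)]) = {n0, n3, n5}, so the formula does not hold at n2.

No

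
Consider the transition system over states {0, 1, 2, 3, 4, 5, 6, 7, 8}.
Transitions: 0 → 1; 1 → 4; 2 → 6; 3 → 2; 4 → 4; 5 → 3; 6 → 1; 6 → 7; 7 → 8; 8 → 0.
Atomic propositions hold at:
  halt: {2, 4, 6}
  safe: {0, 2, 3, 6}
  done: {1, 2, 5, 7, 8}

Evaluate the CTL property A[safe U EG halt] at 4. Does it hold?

EG halt: greatest fixpoint, start Z0 = {2, 4, 6}, keep only states in Sat with some successor in Z. Z1 = {2, 4}; Z2 = {4}; fixed.
Sat(EG halt) = {4}
A[safe U EG halt]: least fixpoint, start Z0 = Sat(EG halt) = {4}, add states in Sat(safe) with every successor in Z. Already a fixed point.
Sat(A[safe U EG halt]) = {4}
4 ∈ Sat(A[safe U EG halt]) = {4}, so the formula holds at 4.

Yes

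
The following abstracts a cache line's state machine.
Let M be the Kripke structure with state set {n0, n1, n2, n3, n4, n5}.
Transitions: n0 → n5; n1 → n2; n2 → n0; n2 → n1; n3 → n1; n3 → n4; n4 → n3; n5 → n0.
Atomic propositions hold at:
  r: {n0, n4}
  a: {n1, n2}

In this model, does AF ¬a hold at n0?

Sat(¬a) = {n0, n3, n4, n5}
AF ¬a: least fixpoint, start Z0 = {n0, n3, n4, n5}, add states with every successor in Z. Already a fixed point.
Sat(AF ¬a) = {n0, n3, n4, n5}
n0 ∈ Sat(AF ¬a) = {n0, n3, n4, n5}, so the formula holds at n0.

Yes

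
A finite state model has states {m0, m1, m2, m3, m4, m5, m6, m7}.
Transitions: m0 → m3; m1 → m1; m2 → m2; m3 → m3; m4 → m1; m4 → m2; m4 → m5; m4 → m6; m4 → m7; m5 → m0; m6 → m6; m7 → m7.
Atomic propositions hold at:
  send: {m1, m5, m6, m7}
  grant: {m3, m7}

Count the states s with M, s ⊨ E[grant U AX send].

Sat(AX send) = {s : every successor in {m1, m5, m6, m7}} = {m1, m6, m7}
E[grant U AX send]: least fixpoint, start Z0 = Sat(AX send) = {m1, m6, m7}, add states in Sat(grant) with some successor in Z. Already a fixed point.
Sat(E[grant U AX send]) = {m1, m6, m7}
|Sat(E[grant U AX send])| = |{m1, m6, m7}| = 3.

3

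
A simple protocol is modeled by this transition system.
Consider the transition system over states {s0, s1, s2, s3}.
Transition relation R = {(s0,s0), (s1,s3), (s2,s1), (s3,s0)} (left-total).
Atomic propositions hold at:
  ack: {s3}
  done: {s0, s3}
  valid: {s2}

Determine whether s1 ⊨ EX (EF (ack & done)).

Yes

Sat(ack & done) = {s3}
EF (ack & done): least fixpoint, start Z0 = {s3}, add states with some successor in Z. Z1 = {s1, s3}; Z2 = {s1, s2, s3}; fixed.
Sat(EF (ack & done)) = {s1, s2, s3}
Sat(EX (EF (ack & done))) = {s : some successor in {s1, s2, s3}} = {s1, s2}
s1 ∈ Sat(EX (EF (ack & done))) = {s1, s2}, so the formula holds at s1.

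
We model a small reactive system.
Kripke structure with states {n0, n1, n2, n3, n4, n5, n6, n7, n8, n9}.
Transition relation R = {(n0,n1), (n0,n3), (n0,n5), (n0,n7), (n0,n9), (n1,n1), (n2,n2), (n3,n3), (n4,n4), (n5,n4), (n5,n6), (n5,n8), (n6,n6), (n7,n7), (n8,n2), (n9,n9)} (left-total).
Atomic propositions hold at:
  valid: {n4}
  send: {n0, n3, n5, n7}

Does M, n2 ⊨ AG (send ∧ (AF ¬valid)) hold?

No

Sat(¬valid) = {n0, n1, n2, n3, n5, n6, n7, n8, n9}
AF ¬valid: least fixpoint, start Z0 = {n0, n1, n2, n3, n5, n6, n7, n8, n9}, add states with every successor in Z. Already a fixed point.
Sat(AF ¬valid) = {n0, n1, n2, n3, n5, n6, n7, n8, n9}
Sat(send ∧ (AF ¬valid)) = {n0, n3, n5, n7}
AG (send ∧ (AF ¬valid)): greatest fixpoint, start Z0 = {n0, n3, n5, n7}, keep only states in Sat with every successor in Z. Z1 = {n3, n7}; fixed.
Sat(AG (send ∧ (AF ¬valid))) = {n3, n7}
n2 ∉ Sat(AG (send ∧ (AF ¬valid))) = {n3, n7}, so the formula does not hold at n2.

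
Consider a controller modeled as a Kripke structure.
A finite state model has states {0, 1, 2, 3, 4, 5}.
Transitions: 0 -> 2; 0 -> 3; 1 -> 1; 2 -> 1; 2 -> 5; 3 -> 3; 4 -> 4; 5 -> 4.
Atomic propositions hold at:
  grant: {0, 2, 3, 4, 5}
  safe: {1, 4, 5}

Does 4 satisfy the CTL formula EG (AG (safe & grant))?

Yes

Sat(safe & grant) = {4, 5}
AG (safe & grant): greatest fixpoint, start Z0 = {4, 5}, keep only states in Sat with every successor in Z. Already a fixed point.
Sat(AG (safe & grant)) = {4, 5}
EG (AG (safe & grant)): greatest fixpoint, start Z0 = {4, 5}, keep only states in Sat with some successor in Z. Already a fixed point.
Sat(EG (AG (safe & grant))) = {4, 5}
4 ∈ Sat(EG (AG (safe & grant))) = {4, 5}, so the formula holds at 4.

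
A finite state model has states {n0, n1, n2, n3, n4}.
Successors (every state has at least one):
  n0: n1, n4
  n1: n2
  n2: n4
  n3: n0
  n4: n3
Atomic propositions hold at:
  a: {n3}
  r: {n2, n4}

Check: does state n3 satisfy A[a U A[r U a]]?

Yes

A[r U a]: least fixpoint, start Z0 = Sat(a) = {n3}, add states in Sat(r) with every successor in Z. Z1 = {n3, n4}; Z2 = {n2, n3, n4}; fixed.
Sat(A[r U a]) = {n2, n3, n4}
A[a U A[r U a]]: least fixpoint, start Z0 = Sat(A[r U a]) = {n2, n3, n4}, add states in Sat(a) with every successor in Z. Already a fixed point.
Sat(A[a U A[r U a]]) = {n2, n3, n4}
n3 ∈ Sat(A[a U A[r U a]]) = {n2, n3, n4}, so the formula holds at n3.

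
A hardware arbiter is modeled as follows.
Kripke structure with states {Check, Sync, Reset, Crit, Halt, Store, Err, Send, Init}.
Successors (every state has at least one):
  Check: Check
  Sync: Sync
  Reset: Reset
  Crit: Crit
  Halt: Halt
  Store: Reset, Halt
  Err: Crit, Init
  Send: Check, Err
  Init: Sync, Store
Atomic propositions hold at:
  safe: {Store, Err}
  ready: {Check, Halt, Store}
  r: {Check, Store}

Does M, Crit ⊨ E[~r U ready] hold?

No

Sat(~r) = {Sync, Reset, Crit, Halt, Err, Send, Init}
E[~r U ready]: least fixpoint, start Z0 = Sat(ready) = {Check, Halt, Store}, add states in Sat(~r) with some successor in Z. Z1 = {Check, Halt, Store, Send, Init}; Z2 = {Check, Halt, Store, Err, Send, Init}; fixed.
Sat(E[~r U ready]) = {Check, Halt, Store, Err, Send, Init}
Crit ∉ Sat(E[~r U ready]) = {Check, Halt, Store, Err, Send, Init}, so the formula does not hold at Crit.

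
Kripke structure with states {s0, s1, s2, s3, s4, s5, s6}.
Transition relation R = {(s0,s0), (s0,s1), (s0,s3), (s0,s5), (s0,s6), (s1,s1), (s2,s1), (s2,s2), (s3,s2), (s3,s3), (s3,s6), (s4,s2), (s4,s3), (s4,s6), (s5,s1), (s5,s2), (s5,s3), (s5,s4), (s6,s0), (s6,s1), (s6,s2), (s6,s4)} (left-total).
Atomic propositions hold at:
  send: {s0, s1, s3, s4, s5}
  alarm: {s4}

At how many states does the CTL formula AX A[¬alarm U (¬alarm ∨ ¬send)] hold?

Sat(¬alarm) = {s0, s1, s2, s3, s5, s6}
Sat(¬send) = {s2, s6}
Sat(¬alarm ∨ ¬send) = {s0, s1, s2, s3, s5, s6}
A[¬alarm U (¬alarm ∨ ¬send)]: least fixpoint, start Z0 = Sat((¬alarm ∨ ¬send)) = {s0, s1, s2, s3, s5, s6}, add states in Sat(¬alarm) with every successor in Z. Already a fixed point.
Sat(A[¬alarm U (¬alarm ∨ ¬send)]) = {s0, s1, s2, s3, s5, s6}
Sat(AX A[¬alarm U (¬alarm ∨ ¬send)]) = {s : every successor in {s0, s1, s2, s3, s5, s6}} = {s0, s1, s2, s3, s4}
|Sat(AX A[¬alarm U (¬alarm ∨ ¬send)])| = |{s0, s1, s2, s3, s4}| = 5.

5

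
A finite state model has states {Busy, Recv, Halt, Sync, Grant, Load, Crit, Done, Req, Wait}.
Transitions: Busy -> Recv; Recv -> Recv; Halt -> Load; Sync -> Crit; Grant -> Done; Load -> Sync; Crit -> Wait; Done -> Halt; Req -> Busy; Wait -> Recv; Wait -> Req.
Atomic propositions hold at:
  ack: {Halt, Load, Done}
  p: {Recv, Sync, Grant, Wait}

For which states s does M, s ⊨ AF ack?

{Halt, Grant, Load, Done}

AF ack: least fixpoint, start Z0 = {Halt, Load, Done}, add states with every successor in Z. Z1 = {Halt, Grant, Load, Done}; fixed.
Sat(AF ack) = {Halt, Grant, Load, Done}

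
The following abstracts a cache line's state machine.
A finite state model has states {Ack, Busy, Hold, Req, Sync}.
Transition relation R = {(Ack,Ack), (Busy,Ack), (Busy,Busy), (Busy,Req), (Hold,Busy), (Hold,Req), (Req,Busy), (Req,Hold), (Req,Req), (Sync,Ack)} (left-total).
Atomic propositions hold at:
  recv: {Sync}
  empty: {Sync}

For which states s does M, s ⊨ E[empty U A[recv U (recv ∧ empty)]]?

Sat(recv ∧ empty) = {Sync}
A[recv U (recv ∧ empty)]: least fixpoint, start Z0 = Sat((recv ∧ empty)) = {Sync}, add states in Sat(recv) with every successor in Z. Already a fixed point.
Sat(A[recv U (recv ∧ empty)]) = {Sync}
E[empty U A[recv U (recv ∧ empty)]]: least fixpoint, start Z0 = Sat(A[recv U (recv ∧ empty)]) = {Sync}, add states in Sat(empty) with some successor in Z. Already a fixed point.
Sat(E[empty U A[recv U (recv ∧ empty)]]) = {Sync}

{Sync}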